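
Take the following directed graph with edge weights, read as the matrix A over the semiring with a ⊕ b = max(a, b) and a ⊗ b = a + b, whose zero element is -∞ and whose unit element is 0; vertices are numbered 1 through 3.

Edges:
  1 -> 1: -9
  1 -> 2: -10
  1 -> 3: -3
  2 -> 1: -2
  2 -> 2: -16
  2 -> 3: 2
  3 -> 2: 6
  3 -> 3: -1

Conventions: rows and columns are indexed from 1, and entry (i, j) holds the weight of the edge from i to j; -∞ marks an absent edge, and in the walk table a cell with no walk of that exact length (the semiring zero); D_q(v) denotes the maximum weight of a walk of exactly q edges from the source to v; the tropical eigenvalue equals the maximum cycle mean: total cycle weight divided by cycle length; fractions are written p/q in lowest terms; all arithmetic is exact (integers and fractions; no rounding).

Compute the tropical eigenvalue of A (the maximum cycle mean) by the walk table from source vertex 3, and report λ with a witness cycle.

q=0: [-∞, -∞, 0]
q=1: [-∞, 6, -1]
q=2: [4, 5, 8]
q=3: [3, 14, 7]
Optimal cycle mean attained by: cycle 2->3->2, total 2 + 6, length 2.
Answer: λ = 4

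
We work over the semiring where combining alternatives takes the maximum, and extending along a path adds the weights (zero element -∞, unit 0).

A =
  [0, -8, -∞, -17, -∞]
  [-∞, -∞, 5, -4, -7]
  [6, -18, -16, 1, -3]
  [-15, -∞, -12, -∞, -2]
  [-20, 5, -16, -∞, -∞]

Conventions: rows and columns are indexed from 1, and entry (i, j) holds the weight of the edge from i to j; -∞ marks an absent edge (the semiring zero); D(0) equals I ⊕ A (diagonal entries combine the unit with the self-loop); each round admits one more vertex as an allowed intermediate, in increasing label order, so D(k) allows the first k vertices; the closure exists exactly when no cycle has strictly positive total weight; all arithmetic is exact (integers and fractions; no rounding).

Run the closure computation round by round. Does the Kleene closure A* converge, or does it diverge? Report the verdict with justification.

D(0):
  [0, -8, -∞, -17, -∞]
  [-∞, 0, 5, -4, -7]
  [6, -18, 0, 1, -3]
  [-15, -∞, -12, 0, -2]
  [-20, 5, -16, -∞, 0]
D(1):
  [0, -8, -∞, -17, -∞]
  [-∞, 0, 5, -4, -7]
  [6, -2, 0, 1, -3]
  [-15, -23, -12, 0, -2]
  [-20, 5, -16, -37, 0]
Detection: at round 2, diagonal entry (3, 3) turns strictly positive.
Key observation: the cycle 3->1->2->3 has total weight 6 + (-8) + 5, which is strictly positive.
Answer: DIVERGES — positive cycle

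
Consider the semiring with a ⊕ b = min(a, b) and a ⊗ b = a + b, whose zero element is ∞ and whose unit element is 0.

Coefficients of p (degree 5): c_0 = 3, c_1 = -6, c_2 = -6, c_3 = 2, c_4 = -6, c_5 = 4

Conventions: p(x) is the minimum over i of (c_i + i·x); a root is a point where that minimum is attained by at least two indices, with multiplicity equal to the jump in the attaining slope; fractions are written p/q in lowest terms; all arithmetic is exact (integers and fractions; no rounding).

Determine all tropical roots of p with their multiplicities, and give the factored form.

hull edge (i=0, c=3) to (i=1, c=-6): slope -9, span 1
hull edge (i=1, c=-6) to (i=4, c=-6): slope 0, span 3
hull edge (i=4, c=-6) to (i=5, c=4): slope 10, span 1
Factored form: p(x) = 4 ⊗ (x ⊕ (-10)) ⊗ (x ⊕ 0) ⊗ (x ⊕ 0) ⊗ (x ⊕ 0) ⊗ (x ⊕ 9)
Answer: roots = -10 (mult 1), 0 (mult 3), 9 (mult 1)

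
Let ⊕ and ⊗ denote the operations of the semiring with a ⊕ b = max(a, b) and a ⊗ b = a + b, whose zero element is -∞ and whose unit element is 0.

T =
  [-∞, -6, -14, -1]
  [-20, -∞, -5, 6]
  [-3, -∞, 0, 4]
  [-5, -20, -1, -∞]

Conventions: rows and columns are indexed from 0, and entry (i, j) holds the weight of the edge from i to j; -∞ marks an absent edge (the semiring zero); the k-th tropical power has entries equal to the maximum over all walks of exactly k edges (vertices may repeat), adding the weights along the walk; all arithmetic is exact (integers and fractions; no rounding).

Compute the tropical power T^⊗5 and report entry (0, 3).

T^⊗2:
  [-6, -21, -2, 0]
  [1, -14, 5, -1]
  [-1, -9, 3, 4]
  [-4, -11, -1, 3]
T^⊗3:
  [-5, -12, -1, 2]
  [2, -5, 5, 9]
  [0, -7, 3, 7]
  [-2, -10, 2, 3]
T^⊗4:
  [-3, -11, 1, 3]
  [4, -4, 8, 9]
  [2, -6, 6, 7]
  [-1, -8, 2, 6]
T^⊗5:
  [-2, -9, 2, 5]
  [5, -2, 8, 12]
  [3, -4, 6, 10]
  [1, -7, 5, 6]
Key observation: the optimum is the walk 0->3->2->3->2->3, with weight (-1) + (-1) + 4 + (-1) + 4 = 5.
Optimal value attained by: walk 0->3->2->3->2->3.
Answer: (T^⊗5)[0][3] = 5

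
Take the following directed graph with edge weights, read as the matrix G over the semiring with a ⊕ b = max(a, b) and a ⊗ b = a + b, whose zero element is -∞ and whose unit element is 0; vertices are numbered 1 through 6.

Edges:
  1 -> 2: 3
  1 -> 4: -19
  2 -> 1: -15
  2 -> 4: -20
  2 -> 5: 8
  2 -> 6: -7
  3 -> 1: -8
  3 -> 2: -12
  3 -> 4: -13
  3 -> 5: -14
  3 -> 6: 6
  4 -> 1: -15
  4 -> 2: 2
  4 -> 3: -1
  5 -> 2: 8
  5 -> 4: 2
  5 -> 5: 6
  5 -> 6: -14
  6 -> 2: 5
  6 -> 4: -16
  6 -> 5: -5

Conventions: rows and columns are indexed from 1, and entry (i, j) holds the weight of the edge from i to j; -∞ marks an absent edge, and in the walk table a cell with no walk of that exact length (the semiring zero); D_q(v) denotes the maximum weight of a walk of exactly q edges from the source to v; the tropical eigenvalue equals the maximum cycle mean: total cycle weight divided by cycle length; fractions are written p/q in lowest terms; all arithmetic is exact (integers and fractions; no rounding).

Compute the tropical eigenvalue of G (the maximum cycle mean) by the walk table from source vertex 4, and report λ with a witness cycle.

q=0: [-∞, -∞, -∞, 0, -∞, -∞]
q=1: [-15, 2, -1, -∞, -∞, -∞]
q=2: [-9, -12, -∞, -14, 10, 5]
q=3: [-27, 18, -15, 12, 16, -4]
q=4: [3, 24, 11, 18, 26, 11]
q=5: [9, 34, 17, 28, 32, 17]
q=6: [19, 40, 27, 34, 42, 27]
Optimal cycle mean attained by: cycle 2->5->2, total 8 + 8, length 2.
Answer: λ = 8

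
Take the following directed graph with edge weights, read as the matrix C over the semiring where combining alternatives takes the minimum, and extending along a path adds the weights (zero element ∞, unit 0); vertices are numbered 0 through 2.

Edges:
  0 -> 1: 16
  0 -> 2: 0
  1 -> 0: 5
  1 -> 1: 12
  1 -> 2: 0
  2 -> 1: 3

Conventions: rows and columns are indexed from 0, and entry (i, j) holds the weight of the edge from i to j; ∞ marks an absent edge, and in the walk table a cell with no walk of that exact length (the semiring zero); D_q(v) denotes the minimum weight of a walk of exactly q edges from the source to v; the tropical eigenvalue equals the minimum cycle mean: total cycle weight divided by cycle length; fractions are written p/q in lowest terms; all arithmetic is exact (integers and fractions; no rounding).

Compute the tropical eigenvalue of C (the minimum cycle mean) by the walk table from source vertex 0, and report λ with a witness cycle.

q=0: [0, ∞, ∞]
q=1: [∞, 16, 0]
q=2: [21, 3, 16]
q=3: [8, 15, 3]
Optimal cycle mean attained by: cycle 1->2->1, total 0 + 3, length 2.
Answer: λ = 3/2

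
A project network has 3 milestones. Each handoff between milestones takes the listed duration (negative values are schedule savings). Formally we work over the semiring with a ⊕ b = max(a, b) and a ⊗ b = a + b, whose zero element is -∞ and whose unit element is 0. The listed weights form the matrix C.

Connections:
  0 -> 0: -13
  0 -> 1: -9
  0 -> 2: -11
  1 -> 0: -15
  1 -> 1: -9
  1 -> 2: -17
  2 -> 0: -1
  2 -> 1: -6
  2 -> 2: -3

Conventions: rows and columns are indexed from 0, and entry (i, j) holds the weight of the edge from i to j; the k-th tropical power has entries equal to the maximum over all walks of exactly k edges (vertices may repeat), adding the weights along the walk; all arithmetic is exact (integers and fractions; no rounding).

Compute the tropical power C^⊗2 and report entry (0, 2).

C^⊗2:
  [-12, -17, -14]
  [-18, -18, -20]
  [-4, -9, -6]
Key observation: the optimum is the walk 0->2->2, with weight (-11) + (-3) = -14.
Optimal value attained by: walk 0->2->2.
Answer: (C^⊗2)[0][2] = -14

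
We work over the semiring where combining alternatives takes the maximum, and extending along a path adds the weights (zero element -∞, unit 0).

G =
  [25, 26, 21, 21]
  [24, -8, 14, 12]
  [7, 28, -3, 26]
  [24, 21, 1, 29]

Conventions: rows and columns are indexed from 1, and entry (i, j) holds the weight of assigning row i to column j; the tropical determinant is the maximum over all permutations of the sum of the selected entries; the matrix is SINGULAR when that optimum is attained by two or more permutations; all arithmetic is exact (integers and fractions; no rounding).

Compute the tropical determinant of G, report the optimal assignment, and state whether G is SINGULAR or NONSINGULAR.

σ = (1, 2, 3, 4): 25 + (-8) + (-3) + 29 = 43
σ = (1, 2, 4, 3): 25 + (-8) + 26 + 1 = 44
σ = (1, 3, 2, 4): 25 + 14 + 28 + 29 = 96
σ = (1, 3, 4, 2): 25 + 14 + 26 + 21 = 86
σ = (1, 4, 2, 3): 25 + 12 + 28 + 1 = 66
σ = (1, 4, 3, 2): 25 + 12 + (-3) + 21 = 55
σ = (2, 1, 3, 4): 26 + 24 + (-3) + 29 = 76
σ = (2, 1, 4, 3): 26 + 24 + 26 + 1 = 77
σ = (2, 3, 1, 4): 26 + 14 + 7 + 29 = 76
σ = (2, 3, 4, 1): 26 + 14 + 26 + 24 = 90
σ = (2, 4, 1, 3): 26 + 12 + 7 + 1 = 46
σ = (2, 4, 3, 1): 26 + 12 + (-3) + 24 = 59
σ = (3, 1, 2, 4): 21 + 24 + 28 + 29 = 102
σ = (3, 1, 4, 2): 21 + 24 + 26 + 21 = 92
σ = (3, 2, 1, 4): 21 + (-8) + 7 + 29 = 49
σ = (3, 2, 4, 1): 21 + (-8) + 26 + 24 = 63
σ = (3, 4, 1, 2): 21 + 12 + 7 + 21 = 61
σ = (3, 4, 2, 1): 21 + 12 + 28 + 24 = 85
σ = (4, 1, 2, 3): 21 + 24 + 28 + 1 = 74
σ = (4, 1, 3, 2): 21 + 24 + (-3) + 21 = 63
σ = (4, 2, 1, 3): 21 + (-8) + 7 + 1 = 21
σ = (4, 2, 3, 1): 21 + (-8) + (-3) + 24 = 34
σ = (4, 3, 1, 2): 21 + 14 + 7 + 21 = 63
σ = (4, 3, 2, 1): 21 + 14 + 28 + 24 = 87
Optimal value attained by: σ = (3, 1, 2, 4).
Answer: det⊕(G) = 102; verdict: NONSINGULAR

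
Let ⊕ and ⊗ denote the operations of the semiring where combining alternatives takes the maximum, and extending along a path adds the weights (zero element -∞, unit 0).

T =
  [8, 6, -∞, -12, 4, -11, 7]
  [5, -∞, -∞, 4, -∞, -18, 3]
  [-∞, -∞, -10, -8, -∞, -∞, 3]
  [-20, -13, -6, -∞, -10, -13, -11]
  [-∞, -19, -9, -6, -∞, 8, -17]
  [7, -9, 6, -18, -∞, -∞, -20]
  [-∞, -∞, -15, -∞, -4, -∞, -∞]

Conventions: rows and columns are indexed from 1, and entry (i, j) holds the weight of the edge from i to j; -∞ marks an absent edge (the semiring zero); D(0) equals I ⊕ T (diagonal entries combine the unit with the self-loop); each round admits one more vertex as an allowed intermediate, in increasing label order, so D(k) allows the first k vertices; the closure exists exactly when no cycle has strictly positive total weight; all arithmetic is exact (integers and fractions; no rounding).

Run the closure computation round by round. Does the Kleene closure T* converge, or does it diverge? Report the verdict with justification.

Detection: at round 0, diagonal entry (1, 1) turns strictly positive.
Key observation: the cycle 1->1 has total weight 8, which is strictly positive.
Answer: DIVERGES — positive cycle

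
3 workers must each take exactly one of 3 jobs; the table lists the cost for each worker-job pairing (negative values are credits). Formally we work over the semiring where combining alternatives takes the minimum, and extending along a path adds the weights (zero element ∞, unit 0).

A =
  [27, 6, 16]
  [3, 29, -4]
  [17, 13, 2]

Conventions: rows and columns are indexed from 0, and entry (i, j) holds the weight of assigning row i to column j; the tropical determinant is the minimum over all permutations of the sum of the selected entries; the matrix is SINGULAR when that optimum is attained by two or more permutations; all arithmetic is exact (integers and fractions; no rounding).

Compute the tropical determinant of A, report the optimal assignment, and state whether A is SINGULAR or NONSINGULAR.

σ = (0, 1, 2): 27 + 29 + 2 = 58
σ = (0, 2, 1): 27 + (-4) + 13 = 36
σ = (1, 0, 2): 6 + 3 + 2 = 11
σ = (1, 2, 0): 6 + (-4) + 17 = 19
σ = (2, 0, 1): 16 + 3 + 13 = 32
σ = (2, 1, 0): 16 + 29 + 17 = 62
Optimal value attained by: σ = (1, 0, 2).
Answer: det⊕(A) = 11; verdict: NONSINGULAR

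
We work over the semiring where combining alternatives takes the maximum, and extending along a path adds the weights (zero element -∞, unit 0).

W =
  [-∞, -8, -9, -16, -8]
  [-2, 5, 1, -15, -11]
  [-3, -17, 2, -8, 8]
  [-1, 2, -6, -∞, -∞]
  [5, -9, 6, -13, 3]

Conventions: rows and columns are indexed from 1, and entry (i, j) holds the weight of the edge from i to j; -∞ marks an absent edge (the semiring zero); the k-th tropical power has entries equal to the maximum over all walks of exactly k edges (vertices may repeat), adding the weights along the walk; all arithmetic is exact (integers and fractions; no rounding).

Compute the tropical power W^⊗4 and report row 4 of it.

W^⊗2:
  [-3, -3, -2, -17, -1]
  [3, 10, 6, -7, 9]
  [13, -1, 14, -5, 11]
  [0, 7, 3, -13, 2]
  [8, -3, 9, -2, 14]
W^⊗3:
  [4, 2, 5, -10, 6]
  [14, 15, 15, -2, 14]
  [16, 5, 17, 6, 22]
  [7, 12, 8, -5, 11]
  [19, 5, 20, 1, 17]
W^⊗4:
  [11, 7, 12, -3, 13]
  [19, 20, 20, 7, 23]
  [27, 13, 28, 9, 25]
  [16, 17, 17, 0, 16]
  [22, 11, 23, 12, 28]
Answer: row 4 of W^⊗4 = [16, 17, 17, 0, 16]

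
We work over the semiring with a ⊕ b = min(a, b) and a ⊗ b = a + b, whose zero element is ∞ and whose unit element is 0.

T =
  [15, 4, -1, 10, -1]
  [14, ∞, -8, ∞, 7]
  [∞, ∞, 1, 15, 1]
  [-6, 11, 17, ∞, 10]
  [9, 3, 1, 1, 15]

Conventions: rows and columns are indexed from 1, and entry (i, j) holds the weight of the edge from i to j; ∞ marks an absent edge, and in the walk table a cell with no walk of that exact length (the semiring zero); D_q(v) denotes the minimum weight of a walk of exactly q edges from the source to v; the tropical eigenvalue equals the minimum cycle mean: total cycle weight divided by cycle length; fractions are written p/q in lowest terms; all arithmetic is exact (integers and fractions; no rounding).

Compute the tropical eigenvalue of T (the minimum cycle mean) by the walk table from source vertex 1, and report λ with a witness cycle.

q=0: [0, ∞, ∞, ∞, ∞]
q=1: [15, 4, -1, 10, -1]
q=2: [4, 2, -4, 0, 0]
q=3: [-6, 3, -6, 1, -3]
q=4: [-5, -2, -7, -2, -7]
q=5: [-8, -4, -10, -6, -6]
Optimal cycle mean attained by: cycle 1->5->4->1, total (-1) + 1 + (-6), length 3.
Answer: λ = -2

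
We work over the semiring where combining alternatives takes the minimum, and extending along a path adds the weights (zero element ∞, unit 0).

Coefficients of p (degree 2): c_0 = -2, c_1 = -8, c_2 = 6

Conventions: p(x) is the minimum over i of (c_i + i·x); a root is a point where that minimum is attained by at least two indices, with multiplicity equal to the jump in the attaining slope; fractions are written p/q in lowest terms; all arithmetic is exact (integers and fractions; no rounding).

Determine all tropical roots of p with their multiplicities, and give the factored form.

hull edge (i=0, c=-2) to (i=1, c=-8): slope -6, span 1
hull edge (i=1, c=-8) to (i=2, c=6): slope 14, span 1
Factored form: p(x) = 6 ⊗ (x ⊕ (-14)) ⊗ (x ⊕ 6)
Answer: roots = -14 (mult 1), 6 (mult 1)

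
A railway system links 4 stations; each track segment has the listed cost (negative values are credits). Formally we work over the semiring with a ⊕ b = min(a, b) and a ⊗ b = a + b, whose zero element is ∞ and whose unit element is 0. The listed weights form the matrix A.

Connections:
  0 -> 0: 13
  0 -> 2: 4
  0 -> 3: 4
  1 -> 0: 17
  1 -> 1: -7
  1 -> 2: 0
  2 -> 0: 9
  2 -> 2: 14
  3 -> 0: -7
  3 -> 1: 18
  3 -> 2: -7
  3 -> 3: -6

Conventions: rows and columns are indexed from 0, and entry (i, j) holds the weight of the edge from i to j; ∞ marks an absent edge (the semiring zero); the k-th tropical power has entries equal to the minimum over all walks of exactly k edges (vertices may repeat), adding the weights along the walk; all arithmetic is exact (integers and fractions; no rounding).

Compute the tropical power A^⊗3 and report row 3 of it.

A^⊗2:
  [-3, 22, -3, -2]
  [9, -14, -7, 21]
  [22, ∞, 13, 13]
  [-13, 11, -13, -12]
A^⊗3:
  [-9, 15, -9, -8]
  [2, -21, -14, 13]
  [6, 31, 6, 7]
  [-19, 4, -19, -18]
Answer: row 3 of A^⊗3 = [-19, 4, -19, -18]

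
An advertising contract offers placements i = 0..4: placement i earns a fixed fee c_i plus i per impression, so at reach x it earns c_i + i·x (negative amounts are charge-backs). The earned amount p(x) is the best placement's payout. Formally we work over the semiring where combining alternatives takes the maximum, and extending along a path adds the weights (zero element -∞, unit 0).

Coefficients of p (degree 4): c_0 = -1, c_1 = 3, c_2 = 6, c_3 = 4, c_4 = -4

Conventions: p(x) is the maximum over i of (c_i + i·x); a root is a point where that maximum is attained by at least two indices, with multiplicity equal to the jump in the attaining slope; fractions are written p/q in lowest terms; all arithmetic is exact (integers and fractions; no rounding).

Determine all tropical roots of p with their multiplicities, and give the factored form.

hull edge (i=0, c=-1) to (i=1, c=3): slope 4, span 1
hull edge (i=1, c=3) to (i=2, c=6): slope 3, span 1
hull edge (i=2, c=6) to (i=3, c=4): slope -2, span 1
hull edge (i=3, c=4) to (i=4, c=-4): slope -8, span 1
Factored form: p(x) = -4 ⊗ (x ⊕ (-4)) ⊗ (x ⊕ (-3)) ⊗ (x ⊕ 2) ⊗ (x ⊕ 8)
Answer: roots = -4 (mult 1), -3 (mult 1), 2 (mult 1), 8 (mult 1)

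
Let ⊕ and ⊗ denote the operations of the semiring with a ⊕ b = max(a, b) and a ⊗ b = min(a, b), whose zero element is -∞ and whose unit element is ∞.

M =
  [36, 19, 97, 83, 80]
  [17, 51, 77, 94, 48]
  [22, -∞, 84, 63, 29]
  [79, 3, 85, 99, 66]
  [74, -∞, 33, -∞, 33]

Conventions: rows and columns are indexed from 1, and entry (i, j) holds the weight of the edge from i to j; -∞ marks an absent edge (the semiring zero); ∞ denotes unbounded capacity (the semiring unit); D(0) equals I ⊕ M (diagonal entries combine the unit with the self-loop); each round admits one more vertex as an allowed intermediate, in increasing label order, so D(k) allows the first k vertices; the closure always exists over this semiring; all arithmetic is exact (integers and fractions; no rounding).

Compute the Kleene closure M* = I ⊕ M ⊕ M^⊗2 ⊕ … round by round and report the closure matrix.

D(0):
  [∞, 19, 97, 83, 80]
  [17, ∞, 77, 94, 48]
  [22, -∞, ∞, 63, 29]
  [79, 3, 85, ∞, 66]
  [74, -∞, 33, -∞, ∞]
D(1):
  [∞, 19, 97, 83, 80]
  [17, ∞, 77, 94, 48]
  [22, 19, ∞, 63, 29]
  [79, 19, 85, ∞, 79]
  [74, 19, 74, 74, ∞]
D(2):
  [∞, 19, 97, 83, 80]
  [17, ∞, 77, 94, 48]
  [22, 19, ∞, 63, 29]
  [79, 19, 85, ∞, 79]
  [74, 19, 74, 74, ∞]
D(3):
  [∞, 19, 97, 83, 80]
  [22, ∞, 77, 94, 48]
  [22, 19, ∞, 63, 29]
  [79, 19, 85, ∞, 79]
  [74, 19, 74, 74, ∞]
D(4):
  [∞, 19, 97, 83, 80]
  [79, ∞, 85, 94, 79]
  [63, 19, ∞, 63, 63]
  [79, 19, 85, ∞, 79]
  [74, 19, 74, 74, ∞]
D(5):
  [∞, 19, 97, 83, 80]
  [79, ∞, 85, 94, 79]
  [63, 19, ∞, 63, 63]
  [79, 19, 85, ∞, 79]
  [74, 19, 74, 74, ∞]
Answer: M* = [[∞, 19, 97, 83, 80], [79, ∞, 85, 94, 79], [63, 19, ∞, 63, 63], [79, 19, 85, ∞, 79], [74, 19, 74, 74, ∞]]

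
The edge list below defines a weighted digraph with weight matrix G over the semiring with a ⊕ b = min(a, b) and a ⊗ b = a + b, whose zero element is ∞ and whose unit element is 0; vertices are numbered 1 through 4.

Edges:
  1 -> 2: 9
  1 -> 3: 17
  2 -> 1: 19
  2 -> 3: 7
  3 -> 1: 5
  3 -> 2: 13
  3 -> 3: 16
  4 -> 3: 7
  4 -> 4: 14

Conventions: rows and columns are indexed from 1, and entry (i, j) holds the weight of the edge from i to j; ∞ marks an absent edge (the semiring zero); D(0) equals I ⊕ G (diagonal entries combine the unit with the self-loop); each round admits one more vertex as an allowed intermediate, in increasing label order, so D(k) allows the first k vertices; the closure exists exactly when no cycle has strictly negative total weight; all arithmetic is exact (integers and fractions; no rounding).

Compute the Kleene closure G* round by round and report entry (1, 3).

D(0):
  [0, 9, 17, ∞]
  [19, 0, 7, ∞]
  [5, 13, 0, ∞]
  [∞, ∞, 7, 0]
D(1):
  [0, 9, 17, ∞]
  [19, 0, 7, ∞]
  [5, 13, 0, ∞]
  [∞, ∞, 7, 0]
D(2):
  [0, 9, 16, ∞]
  [19, 0, 7, ∞]
  [5, 13, 0, ∞]
  [∞, ∞, 7, 0]
D(3):
  [0, 9, 16, ∞]
  [12, 0, 7, ∞]
  [5, 13, 0, ∞]
  [12, 20, 7, 0]
D(4):
  [0, 9, 16, ∞]
  [12, 0, 7, ∞]
  [5, 13, 0, ∞]
  [12, 20, 7, 0]
Answer: G*[1][3] = 16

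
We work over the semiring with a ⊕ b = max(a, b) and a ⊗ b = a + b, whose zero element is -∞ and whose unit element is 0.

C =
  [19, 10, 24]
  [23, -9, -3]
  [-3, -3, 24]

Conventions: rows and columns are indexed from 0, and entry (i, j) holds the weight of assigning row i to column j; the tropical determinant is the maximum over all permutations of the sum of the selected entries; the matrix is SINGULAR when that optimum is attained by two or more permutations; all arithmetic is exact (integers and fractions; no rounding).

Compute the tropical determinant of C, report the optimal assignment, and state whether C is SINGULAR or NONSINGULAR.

σ = (0, 1, 2): 19 + (-9) + 24 = 34
σ = (0, 2, 1): 19 + (-3) + (-3) = 13
σ = (1, 0, 2): 10 + 23 + 24 = 57
σ = (1, 2, 0): 10 + (-3) + (-3) = 4
σ = (2, 0, 1): 24 + 23 + (-3) = 44
σ = (2, 1, 0): 24 + (-9) + (-3) = 12
Optimal value attained by: σ = (1, 0, 2).
Answer: det⊕(C) = 57; verdict: NONSINGULAR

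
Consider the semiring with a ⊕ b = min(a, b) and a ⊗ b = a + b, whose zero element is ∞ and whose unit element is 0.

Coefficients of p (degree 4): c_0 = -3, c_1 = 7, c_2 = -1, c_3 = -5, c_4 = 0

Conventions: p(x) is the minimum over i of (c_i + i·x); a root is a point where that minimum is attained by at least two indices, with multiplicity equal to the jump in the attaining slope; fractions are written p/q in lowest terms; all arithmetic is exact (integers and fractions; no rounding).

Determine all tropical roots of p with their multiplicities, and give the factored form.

hull edge (i=0, c=-3) to (i=3, c=-5): slope -2/3, span 3
hull edge (i=3, c=-5) to (i=4, c=0): slope 5, span 1
Factored form: p(x) = 0 ⊗ (x ⊕ (-5)) ⊗ (x ⊕ 2/3) ⊗ (x ⊕ 2/3) ⊗ (x ⊕ 2/3)
Answer: roots = -5 (mult 1), 2/3 (mult 3)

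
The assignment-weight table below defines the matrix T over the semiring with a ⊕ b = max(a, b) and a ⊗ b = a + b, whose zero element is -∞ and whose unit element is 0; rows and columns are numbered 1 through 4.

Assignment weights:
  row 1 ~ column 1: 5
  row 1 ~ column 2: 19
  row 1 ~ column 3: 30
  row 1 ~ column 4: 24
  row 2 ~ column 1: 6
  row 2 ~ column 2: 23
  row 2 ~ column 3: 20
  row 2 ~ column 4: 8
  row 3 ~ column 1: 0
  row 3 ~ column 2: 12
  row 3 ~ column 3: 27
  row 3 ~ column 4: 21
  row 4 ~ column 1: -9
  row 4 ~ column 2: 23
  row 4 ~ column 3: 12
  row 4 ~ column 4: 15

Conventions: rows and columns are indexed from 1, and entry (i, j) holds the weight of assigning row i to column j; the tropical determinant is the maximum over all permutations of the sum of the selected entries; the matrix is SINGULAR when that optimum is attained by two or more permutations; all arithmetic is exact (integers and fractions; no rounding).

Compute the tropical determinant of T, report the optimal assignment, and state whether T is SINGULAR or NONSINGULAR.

σ = (1, 2, 3, 4): 5 + 23 + 27 + 15 = 70
σ = (1, 2, 4, 3): 5 + 23 + 21 + 12 = 61
σ = (1, 3, 2, 4): 5 + 20 + 12 + 15 = 52
σ = (1, 3, 4, 2): 5 + 20 + 21 + 23 = 69
σ = (1, 4, 2, 3): 5 + 8 + 12 + 12 = 37
σ = (1, 4, 3, 2): 5 + 8 + 27 + 23 = 63
σ = (2, 1, 3, 4): 19 + 6 + 27 + 15 = 67
σ = (2, 1, 4, 3): 19 + 6 + 21 + 12 = 58
σ = (2, 3, 1, 4): 19 + 20 + 0 + 15 = 54
σ = (2, 3, 4, 1): 19 + 20 + 21 + (-9) = 51
σ = (2, 4, 1, 3): 19 + 8 + 0 + 12 = 39
σ = (2, 4, 3, 1): 19 + 8 + 27 + (-9) = 45
σ = (3, 1, 2, 4): 30 + 6 + 12 + 15 = 63
σ = (3, 1, 4, 2): 30 + 6 + 21 + 23 = 80
σ = (3, 2, 1, 4): 30 + 23 + 0 + 15 = 68
σ = (3, 2, 4, 1): 30 + 23 + 21 + (-9) = 65
σ = (3, 4, 1, 2): 30 + 8 + 0 + 23 = 61
σ = (3, 4, 2, 1): 30 + 8 + 12 + (-9) = 41
σ = (4, 1, 2, 3): 24 + 6 + 12 + 12 = 54
σ = (4, 1, 3, 2): 24 + 6 + 27 + 23 = 80
σ = (4, 2, 1, 3): 24 + 23 + 0 + 12 = 59
σ = (4, 2, 3, 1): 24 + 23 + 27 + (-9) = 65
σ = (4, 3, 1, 2): 24 + 20 + 0 + 23 = 67
σ = (4, 3, 2, 1): 24 + 20 + 12 + (-9) = 47
Optimal value attained by: σ = (3, 1, 4, 2).
Answer: det⊕(T) = 80; verdict: SINGULAR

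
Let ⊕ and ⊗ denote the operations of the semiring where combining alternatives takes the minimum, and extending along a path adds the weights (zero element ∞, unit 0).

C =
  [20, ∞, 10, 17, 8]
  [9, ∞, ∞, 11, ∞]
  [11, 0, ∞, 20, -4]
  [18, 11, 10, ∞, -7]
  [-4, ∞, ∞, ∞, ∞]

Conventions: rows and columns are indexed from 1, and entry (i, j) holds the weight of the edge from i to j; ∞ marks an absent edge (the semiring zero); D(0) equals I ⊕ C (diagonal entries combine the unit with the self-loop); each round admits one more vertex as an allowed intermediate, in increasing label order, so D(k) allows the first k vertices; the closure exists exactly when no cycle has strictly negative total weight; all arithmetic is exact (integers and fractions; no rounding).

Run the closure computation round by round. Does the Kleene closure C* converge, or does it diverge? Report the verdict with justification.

D(0):
  [0, ∞, 10, 17, 8]
  [9, 0, ∞, 11, ∞]
  [11, 0, 0, 20, -4]
  [18, 11, 10, 0, -7]
  [-4, ∞, ∞, ∞, 0]
D(1):
  [0, ∞, 10, 17, 8]
  [9, 0, 19, 11, 17]
  [11, 0, 0, 20, -4]
  [18, 11, 10, 0, -7]
  [-4, ∞, 6, 13, 0]
D(2):
  [0, ∞, 10, 17, 8]
  [9, 0, 19, 11, 17]
  [9, 0, 0, 11, -4]
  [18, 11, 10, 0, -7]
  [-4, ∞, 6, 13, 0]
D(3):
  [0, 10, 10, 17, 6]
  [9, 0, 19, 11, 15]
  [9, 0, 0, 11, -4]
  [18, 10, 10, 0, -7]
  [-4, 6, 6, 13, 0]
D(4):
  [0, 10, 10, 17, 6]
  [9, 0, 19, 11, 4]
  [9, 0, 0, 11, -4]
  [18, 10, 10, 0, -7]
  [-4, 6, 6, 13, 0]
D(5):
  [0, 10, 10, 17, 6]
  [0, 0, 10, 11, 4]
  [-8, 0, 0, 9, -4]
  [-11, -1, -1, 0, -7]
  [-4, 6, 6, 13, 0]
Key observation: every diagonal entry stays at the unit through all rounds, so no improving cycle exists.
Answer: CONVERGES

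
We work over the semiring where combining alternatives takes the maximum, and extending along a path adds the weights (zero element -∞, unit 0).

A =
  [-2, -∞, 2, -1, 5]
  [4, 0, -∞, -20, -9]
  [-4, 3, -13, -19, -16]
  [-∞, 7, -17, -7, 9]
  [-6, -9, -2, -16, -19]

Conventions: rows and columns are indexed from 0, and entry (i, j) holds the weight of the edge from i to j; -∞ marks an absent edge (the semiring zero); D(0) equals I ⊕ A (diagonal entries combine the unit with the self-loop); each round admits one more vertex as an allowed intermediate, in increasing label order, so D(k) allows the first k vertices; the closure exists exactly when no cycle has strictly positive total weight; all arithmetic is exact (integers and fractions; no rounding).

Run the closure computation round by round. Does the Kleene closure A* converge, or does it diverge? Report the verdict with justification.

D(0):
  [0, -∞, 2, -1, 5]
  [4, 0, -∞, -20, -9]
  [-4, 3, 0, -19, -16]
  [-∞, 7, -17, 0, 9]
  [-6, -9, -2, -16, 0]
D(1):
  [0, -∞, 2, -1, 5]
  [4, 0, 6, 3, 9]
  [-4, 3, 0, -5, 1]
  [-∞, 7, -17, 0, 9]
  [-6, -9, -2, -7, 0]
Detection: at round 2, diagonal entry (2, 2) turns strictly positive.
Key observation: the cycle 2->1->0->2 has total weight 3 + 4 + 2, which is strictly positive.
Answer: DIVERGES — positive cycle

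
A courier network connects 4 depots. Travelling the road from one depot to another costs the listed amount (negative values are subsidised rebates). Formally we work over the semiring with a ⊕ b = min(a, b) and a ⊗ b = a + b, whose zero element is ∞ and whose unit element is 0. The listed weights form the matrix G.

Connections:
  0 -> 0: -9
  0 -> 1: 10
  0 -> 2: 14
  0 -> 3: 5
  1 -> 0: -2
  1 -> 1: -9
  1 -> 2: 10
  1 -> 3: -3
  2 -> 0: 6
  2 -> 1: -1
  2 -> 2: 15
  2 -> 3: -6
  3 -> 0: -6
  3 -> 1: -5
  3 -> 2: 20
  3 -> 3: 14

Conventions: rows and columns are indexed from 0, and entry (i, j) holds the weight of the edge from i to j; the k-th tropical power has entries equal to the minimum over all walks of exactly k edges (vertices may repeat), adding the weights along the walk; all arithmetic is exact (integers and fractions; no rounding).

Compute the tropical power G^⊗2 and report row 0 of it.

G^⊗2:
  [-18, 0, 5, -4]
  [-11, -18, 1, -12]
  [-12, -11, 9, -4]
  [-15, -14, 5, -8]
Answer: row 0 of G^⊗2 = [-18, 0, 5, -4]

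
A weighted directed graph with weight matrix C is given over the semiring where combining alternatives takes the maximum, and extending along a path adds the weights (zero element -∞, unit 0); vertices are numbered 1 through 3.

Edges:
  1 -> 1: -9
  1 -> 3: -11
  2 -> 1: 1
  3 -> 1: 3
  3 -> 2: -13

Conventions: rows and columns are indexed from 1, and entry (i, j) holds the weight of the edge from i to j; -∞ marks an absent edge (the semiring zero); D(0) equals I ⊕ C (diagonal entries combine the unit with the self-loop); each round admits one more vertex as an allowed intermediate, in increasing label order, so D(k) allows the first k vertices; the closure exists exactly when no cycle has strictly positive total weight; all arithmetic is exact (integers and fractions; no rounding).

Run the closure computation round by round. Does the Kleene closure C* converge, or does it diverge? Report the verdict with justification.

D(0):
  [0, -∞, -11]
  [1, 0, -∞]
  [3, -13, 0]
D(1):
  [0, -∞, -11]
  [1, 0, -10]
  [3, -13, 0]
D(2):
  [0, -∞, -11]
  [1, 0, -10]
  [3, -13, 0]
D(3):
  [0, -24, -11]
  [1, 0, -10]
  [3, -13, 0]
Key observation: every diagonal entry stays at the unit through all rounds, so no improving cycle exists.
Answer: CONVERGES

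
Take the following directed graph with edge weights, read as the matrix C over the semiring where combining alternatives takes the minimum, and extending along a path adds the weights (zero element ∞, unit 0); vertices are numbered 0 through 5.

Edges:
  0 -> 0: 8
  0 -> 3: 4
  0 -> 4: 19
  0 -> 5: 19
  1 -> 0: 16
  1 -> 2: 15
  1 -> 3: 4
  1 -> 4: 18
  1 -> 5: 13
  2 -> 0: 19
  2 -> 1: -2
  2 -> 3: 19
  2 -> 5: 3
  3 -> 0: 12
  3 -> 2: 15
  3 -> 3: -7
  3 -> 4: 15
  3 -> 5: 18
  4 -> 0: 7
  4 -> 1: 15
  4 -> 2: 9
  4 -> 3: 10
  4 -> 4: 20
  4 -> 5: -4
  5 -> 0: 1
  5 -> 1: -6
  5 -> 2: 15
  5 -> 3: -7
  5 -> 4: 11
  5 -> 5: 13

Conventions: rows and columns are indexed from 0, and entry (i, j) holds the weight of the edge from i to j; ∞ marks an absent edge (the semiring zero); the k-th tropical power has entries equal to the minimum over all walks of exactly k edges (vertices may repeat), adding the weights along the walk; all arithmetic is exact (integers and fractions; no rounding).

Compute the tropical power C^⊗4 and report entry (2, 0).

C^⊗2:
  [16, 13, 19, -3, 19, 15]
  [14, 7, 19, -3, 19, 14]
  [4, -3, 13, -4, 14, 11]
  [5, 12, 8, -14, 8, 11]
  [-3, -10, 11, -11, 7, 9]
  [5, 7, 8, -14, 8, 7]
C^⊗3:
  [9, 9, 12, -10, 12, 15]
  [9, 8, 12, -10, 12, 15]
  [8, 5, 11, -11, 11, 10]
  [-2, 5, 1, -21, 1, 4]
  [1, 3, 4, -18, 4, 3]
  [-2, 1, 1, -21, 1, 4]
C^⊗4:
  [2, 9, 5, -17, 5, 8]
  [2, 9, 5, -17, 5, 8]
  [1, 4, 4, -18, 4, 7]
  [-9, -2, -6, -28, -6, -3]
  [-6, -3, -3, -25, -3, 0]
  [-9, -2, -6, -28, -6, -3]
Key observation: the optimum is the walk 2->5->3->3->0, with weight 3 + (-7) + (-7) + 12 = 1.
Optimal value attained by: walk 2->5->3->3->0.
Answer: (C^⊗4)[2][0] = 1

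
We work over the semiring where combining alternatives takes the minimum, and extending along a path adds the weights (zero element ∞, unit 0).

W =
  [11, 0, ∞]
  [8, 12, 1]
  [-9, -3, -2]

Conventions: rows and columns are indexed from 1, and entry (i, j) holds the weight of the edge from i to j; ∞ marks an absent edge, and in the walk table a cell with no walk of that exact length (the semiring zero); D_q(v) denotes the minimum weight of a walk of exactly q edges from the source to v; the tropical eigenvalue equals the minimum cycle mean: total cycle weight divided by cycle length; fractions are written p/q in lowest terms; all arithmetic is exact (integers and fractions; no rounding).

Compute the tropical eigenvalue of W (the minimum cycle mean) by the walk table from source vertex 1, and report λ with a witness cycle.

q=0: [0, ∞, ∞]
q=1: [11, 0, ∞]
q=2: [8, 11, 1]
q=3: [-8, -2, -1]
Optimal cycle mean attained by: cycle 1->2->3->1, total 0 + 1 + (-9), length 3.
Answer: λ = -8/3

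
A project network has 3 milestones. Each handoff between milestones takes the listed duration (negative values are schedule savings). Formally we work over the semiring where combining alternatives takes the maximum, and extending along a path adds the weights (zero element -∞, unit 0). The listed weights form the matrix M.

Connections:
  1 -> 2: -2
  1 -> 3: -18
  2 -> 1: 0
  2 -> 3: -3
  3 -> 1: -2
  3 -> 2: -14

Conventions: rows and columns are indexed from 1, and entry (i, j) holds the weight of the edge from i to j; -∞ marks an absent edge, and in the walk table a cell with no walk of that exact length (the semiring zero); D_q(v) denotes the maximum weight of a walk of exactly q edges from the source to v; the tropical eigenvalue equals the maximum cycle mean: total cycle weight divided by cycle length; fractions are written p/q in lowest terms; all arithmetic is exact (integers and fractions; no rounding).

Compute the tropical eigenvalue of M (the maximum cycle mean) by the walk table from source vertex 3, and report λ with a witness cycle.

q=0: [-∞, -∞, 0]
q=1: [-2, -14, -∞]
q=2: [-14, -4, -17]
q=3: [-4, -16, -7]
Optimal cycle mean attained by: cycle 1->2->1, total (-2) + 0, length 2.
Answer: λ = -1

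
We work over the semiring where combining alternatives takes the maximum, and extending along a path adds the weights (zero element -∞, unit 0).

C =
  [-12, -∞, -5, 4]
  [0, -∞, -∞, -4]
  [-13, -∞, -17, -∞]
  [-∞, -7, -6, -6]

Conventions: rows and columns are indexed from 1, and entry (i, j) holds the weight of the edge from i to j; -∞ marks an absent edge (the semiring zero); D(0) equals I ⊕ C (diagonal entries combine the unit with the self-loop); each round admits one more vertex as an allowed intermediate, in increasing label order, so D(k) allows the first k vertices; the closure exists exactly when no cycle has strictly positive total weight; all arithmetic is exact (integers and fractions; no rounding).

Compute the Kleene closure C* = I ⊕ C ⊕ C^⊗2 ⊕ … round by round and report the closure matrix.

D(0):
  [0, -∞, -5, 4]
  [0, 0, -∞, -4]
  [-13, -∞, 0, -∞]
  [-∞, -7, -6, 0]
D(1):
  [0, -∞, -5, 4]
  [0, 0, -5, 4]
  [-13, -∞, 0, -9]
  [-∞, -7, -6, 0]
D(2):
  [0, -∞, -5, 4]
  [0, 0, -5, 4]
  [-13, -∞, 0, -9]
  [-7, -7, -6, 0]
D(3):
  [0, -∞, -5, 4]
  [0, 0, -5, 4]
  [-13, -∞, 0, -9]
  [-7, -7, -6, 0]
D(4):
  [0, -3, -2, 4]
  [0, 0, -2, 4]
  [-13, -16, 0, -9]
  [-7, -7, -6, 0]
Answer: C* = [[0, -3, -2, 4], [0, 0, -2, 4], [-13, -16, 0, -9], [-7, -7, -6, 0]]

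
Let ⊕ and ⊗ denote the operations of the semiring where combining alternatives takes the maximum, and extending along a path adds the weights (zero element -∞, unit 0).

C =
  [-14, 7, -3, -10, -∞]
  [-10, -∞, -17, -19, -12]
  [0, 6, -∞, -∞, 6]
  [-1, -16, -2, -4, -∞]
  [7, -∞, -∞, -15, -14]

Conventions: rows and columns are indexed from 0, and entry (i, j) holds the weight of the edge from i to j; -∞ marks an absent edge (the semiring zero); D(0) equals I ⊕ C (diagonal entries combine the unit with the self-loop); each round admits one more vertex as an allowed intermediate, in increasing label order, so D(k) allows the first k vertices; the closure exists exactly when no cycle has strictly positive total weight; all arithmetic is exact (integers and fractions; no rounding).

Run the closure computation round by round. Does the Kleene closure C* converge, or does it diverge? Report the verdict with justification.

D(0):
  [0, 7, -3, -10, -∞]
  [-10, 0, -17, -19, -12]
  [0, 6, 0, -∞, 6]
  [-1, -16, -2, 0, -∞]
  [7, -∞, -∞, -15, 0]
D(1):
  [0, 7, -3, -10, -∞]
  [-10, 0, -13, -19, -12]
  [0, 7, 0, -10, 6]
  [-1, 6, -2, 0, -∞]
  [7, 14, 4, -3, 0]
Detection: at round 2, diagonal entry (4, 4) turns strictly positive.
Key observation: the cycle 4->0->1->4 has total weight 7 + 7 + (-12), which is strictly positive.
Answer: DIVERGES — positive cycle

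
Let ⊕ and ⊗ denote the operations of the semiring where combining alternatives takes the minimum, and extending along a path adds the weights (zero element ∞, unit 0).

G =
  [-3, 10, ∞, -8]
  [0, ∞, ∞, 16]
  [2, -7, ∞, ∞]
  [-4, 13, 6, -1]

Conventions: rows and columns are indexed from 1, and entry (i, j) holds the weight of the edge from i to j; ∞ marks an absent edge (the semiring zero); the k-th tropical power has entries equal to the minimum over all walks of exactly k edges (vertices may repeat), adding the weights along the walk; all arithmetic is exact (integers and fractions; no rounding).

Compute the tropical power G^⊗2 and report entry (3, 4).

G^⊗2:
  [-12, 5, -2, -11]
  [-3, 10, 22, -8]
  [-7, 12, ∞, -6]
  [-7, -1, 5, -12]
Key observation: the optimum is the walk 3->1->4, with weight 2 + (-8) = -6.
Optimal value attained by: walk 3->1->4.
Answer: (G^⊗2)[3][4] = -6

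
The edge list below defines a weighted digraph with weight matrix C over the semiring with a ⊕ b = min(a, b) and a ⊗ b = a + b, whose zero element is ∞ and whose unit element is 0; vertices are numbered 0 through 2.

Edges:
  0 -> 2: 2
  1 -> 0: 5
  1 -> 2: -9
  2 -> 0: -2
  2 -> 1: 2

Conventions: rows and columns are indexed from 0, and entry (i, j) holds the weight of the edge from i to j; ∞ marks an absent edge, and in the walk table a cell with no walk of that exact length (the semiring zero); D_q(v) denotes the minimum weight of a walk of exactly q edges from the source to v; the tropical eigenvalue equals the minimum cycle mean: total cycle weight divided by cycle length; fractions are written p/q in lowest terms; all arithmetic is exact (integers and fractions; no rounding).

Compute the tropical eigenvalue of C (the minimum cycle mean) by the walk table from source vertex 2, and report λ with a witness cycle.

q=0: [∞, ∞, 0]
q=1: [-2, 2, ∞]
q=2: [7, ∞, -7]
q=3: [-9, -5, 9]
Optimal cycle mean attained by: cycle 1->2->1, total (-9) + 2, length 2.
Answer: λ = -7/2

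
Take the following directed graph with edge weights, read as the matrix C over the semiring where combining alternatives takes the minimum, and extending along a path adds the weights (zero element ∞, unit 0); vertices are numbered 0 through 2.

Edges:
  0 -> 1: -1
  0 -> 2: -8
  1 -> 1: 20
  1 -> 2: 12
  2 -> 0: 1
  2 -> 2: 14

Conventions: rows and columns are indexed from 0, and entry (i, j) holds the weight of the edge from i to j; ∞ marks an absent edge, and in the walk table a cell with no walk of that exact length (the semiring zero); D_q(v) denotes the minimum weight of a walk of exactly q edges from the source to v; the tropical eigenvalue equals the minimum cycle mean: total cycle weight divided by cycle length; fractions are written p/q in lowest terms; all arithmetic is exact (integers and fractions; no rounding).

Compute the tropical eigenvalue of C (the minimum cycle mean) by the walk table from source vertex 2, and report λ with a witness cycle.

q=0: [∞, ∞, 0]
q=1: [1, ∞, 14]
q=2: [15, 0, -7]
q=3: [-6, 14, 7]
Optimal cycle mean attained by: cycle 0->2->0, total (-8) + 1, length 2.
Answer: λ = -7/2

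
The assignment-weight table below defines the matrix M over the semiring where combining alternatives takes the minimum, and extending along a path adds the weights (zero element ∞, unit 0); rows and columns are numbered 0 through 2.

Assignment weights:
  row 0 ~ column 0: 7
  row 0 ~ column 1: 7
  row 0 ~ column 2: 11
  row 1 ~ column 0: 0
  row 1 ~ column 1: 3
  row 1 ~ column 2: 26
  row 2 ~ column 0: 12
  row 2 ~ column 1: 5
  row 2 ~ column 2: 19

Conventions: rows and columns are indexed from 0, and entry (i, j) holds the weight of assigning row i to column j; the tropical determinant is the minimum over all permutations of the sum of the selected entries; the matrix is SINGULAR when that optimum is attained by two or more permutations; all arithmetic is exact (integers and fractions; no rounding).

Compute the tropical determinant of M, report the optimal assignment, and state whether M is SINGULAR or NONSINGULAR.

σ = (0, 1, 2): 7 + 3 + 19 = 29
σ = (0, 2, 1): 7 + 26 + 5 = 38
σ = (1, 0, 2): 7 + 0 + 19 = 26
σ = (1, 2, 0): 7 + 26 + 12 = 45
σ = (2, 0, 1): 11 + 0 + 5 = 16
σ = (2, 1, 0): 11 + 3 + 12 = 26
Optimal value attained by: σ = (2, 0, 1).
Answer: det⊕(M) = 16; verdict: NONSINGULAR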